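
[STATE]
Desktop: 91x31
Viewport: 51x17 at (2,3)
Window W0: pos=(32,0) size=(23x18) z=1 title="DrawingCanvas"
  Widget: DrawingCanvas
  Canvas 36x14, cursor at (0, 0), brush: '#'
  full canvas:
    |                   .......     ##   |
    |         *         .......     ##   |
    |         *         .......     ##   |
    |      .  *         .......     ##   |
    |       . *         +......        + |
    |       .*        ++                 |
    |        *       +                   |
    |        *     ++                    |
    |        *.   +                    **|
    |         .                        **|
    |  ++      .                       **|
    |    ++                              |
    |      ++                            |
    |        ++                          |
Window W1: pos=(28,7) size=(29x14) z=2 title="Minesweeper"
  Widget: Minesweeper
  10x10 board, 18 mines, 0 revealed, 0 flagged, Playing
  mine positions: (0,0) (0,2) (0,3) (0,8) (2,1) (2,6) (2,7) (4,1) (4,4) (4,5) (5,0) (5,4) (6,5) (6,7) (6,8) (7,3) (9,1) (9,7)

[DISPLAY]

                              ┃+                  .
                              ┃         *         .
                              ┃         *         .
                              ┃      .  *         .
                          ┏━━━━━━━━━━━━━━━━━━━━━━━━
                          ┃ Minesweeper            
                          ┠────────────────────────
                          ┃■■■■■■■■■■              
                          ┃■■■■■■■■■■              
                          ┃■■■■■■■■■■              
                          ┃■■■■■■■■■■              
                          ┃■■■■■■■■■■              
                          ┃■■■■■■■■■■              
                          ┃■■■■■■■■■■              
                          ┃■■■■■■■■■■              
                          ┃■■■■■■■■■■              
                          ┃■■■■■■■■■■              


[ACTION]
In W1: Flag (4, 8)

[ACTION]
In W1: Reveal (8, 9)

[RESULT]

                              ┃+                  .
                              ┃         *         .
                              ┃         *         .
                              ┃      .  *         .
                          ┏━━━━━━━━━━━━━━━━━━━━━━━━
                          ┃ Minesweeper            
                          ┠────────────────────────
                          ┃■■■■■■■■■■              
                          ┃■■■■■■■■■■              
                          ┃■■■■■■■■■■              
                          ┃■■■■■■■■■■              
                          ┃■■■■■■■■⚑■              
                          ┃■■■■■■■■■■              
                          ┃■■■■■■■■■■              
                          ┃■■■■■■■■21              
                          ┃■■■■■■■■1               
                          ┃■■■■■■■■1               


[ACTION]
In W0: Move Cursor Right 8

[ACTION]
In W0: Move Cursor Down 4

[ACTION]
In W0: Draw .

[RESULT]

                              ┃                   .
                              ┃         *         .
                              ┃         *         .
                              ┃      .  *         .
                          ┏━━━━━━━━━━━━━━━━━━━━━━━━
                          ┃ Minesweeper            
                          ┠────────────────────────
                          ┃■■■■■■■■■■              
                          ┃■■■■■■■■■■              
                          ┃■■■■■■■■■■              
                          ┃■■■■■■■■■■              
                          ┃■■■■■■■■⚑■              
                          ┃■■■■■■■■■■              
                          ┃■■■■■■■■■■              
                          ┃■■■■■■■■21              
                          ┃■■■■■■■■1               
                          ┃■■■■■■■■1               


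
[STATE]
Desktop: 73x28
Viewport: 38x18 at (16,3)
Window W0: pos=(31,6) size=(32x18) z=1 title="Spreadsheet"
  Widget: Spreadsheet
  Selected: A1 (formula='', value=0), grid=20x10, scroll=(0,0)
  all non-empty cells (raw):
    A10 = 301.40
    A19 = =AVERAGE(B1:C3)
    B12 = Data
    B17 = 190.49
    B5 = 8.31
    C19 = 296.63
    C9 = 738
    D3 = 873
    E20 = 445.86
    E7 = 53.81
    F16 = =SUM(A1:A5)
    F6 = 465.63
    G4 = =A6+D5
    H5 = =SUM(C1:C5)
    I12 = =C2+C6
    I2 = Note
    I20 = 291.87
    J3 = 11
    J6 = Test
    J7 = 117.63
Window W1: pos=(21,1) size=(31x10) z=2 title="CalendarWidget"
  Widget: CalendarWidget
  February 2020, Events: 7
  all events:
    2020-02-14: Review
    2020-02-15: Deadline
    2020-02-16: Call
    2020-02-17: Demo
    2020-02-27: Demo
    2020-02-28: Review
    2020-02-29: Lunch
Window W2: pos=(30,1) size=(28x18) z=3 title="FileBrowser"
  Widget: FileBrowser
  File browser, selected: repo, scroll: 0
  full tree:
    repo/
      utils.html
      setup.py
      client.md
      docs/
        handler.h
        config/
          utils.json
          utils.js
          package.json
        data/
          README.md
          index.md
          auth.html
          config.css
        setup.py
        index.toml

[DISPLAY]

     ┠────────┠───────────────────────
     ┃        ┃> [-] repo/            
     ┃Mo Tu We┃    utils.html         
     ┃        ┃    setup.py           
     ┃ 3  4  5┃    client.md          
     ┃10 11 12┃    [+] docs/          
     ┃17* 18 1┃                       
     ┗━━━━━━━━┃                       
              ┃                       
              ┃                       
              ┃                       
              ┃                       
              ┃                       
              ┃                       
              ┃                       
              ┗━━━━━━━━━━━━━━━━━━━━━━━
               ┃  8        0       0  
               ┃  9        0       0  


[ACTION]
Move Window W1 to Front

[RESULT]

     ┠─────────────────────────────┨──
     ┃        February 2020        ┃  
     ┃Mo Tu We Th Fr Sa Su         ┃  
     ┃                1  2         ┃  
     ┃ 3  4  5  6  7  8  9         ┃  
     ┃10 11 12 13 14* 15* 16*      ┃  
     ┃17* 18 19 20 21 22 23        ┃  
     ┗━━━━━━━━━━━━━━━━━━━━━━━━━━━━━┛  
              ┃                       
              ┃                       
              ┃                       
              ┃                       
              ┃                       
              ┃                       
              ┃                       
              ┗━━━━━━━━━━━━━━━━━━━━━━━
               ┃  8        0       0  
               ┃  9        0       0  


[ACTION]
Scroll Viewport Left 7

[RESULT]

            ┠─────────────────────────
            ┃        February 2020    
            ┃Mo Tu We Th Fr Sa Su     
            ┃                1  2     
            ┃ 3  4  5  6  7  8  9     
            ┃10 11 12 13 14* 15* 16*  
            ┃17* 18 19 20 21 22 23    
            ┗━━━━━━━━━━━━━━━━━━━━━━━━━
                     ┃                
                     ┃                
                     ┃                
                     ┃                
                     ┃                
                     ┃                
                     ┃                
                     ┗━━━━━━━━━━━━━━━━
                      ┃  8        0   
                      ┃  9        0   


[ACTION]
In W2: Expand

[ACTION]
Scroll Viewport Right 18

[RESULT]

────────────────────────┨─────┨       
   February 2020        ┃     ┃       
 We Th Fr Sa Su         ┃     ┃       
           1  2         ┃     ┃━━━━┓  
  5  6  7  8  9         ┃     ┃    ┃  
 12 13 14* 15* 16*      ┃     ┃────┨  
8 19 20 21 22 23        ┃     ┃    ┃  
━━━━━━━━━━━━━━━━━━━━━━━━┛     ┃    ┃  
   ┃                          ┃----┃  
   ┃                          ┃ 0  ┃  
   ┃                          ┃ 0  ┃  
   ┃                          ┃ 0  ┃  
   ┃                          ┃ 0  ┃  
   ┃                          ┃ 0  ┃  
   ┃                          ┃ 0  ┃  
   ┗━━━━━━━━━━━━━━━━━━━━━━━━━━┛ 0  ┃  
    ┃  8        0       0       0  ┃  
    ┃  9        0       0     738  ┃  


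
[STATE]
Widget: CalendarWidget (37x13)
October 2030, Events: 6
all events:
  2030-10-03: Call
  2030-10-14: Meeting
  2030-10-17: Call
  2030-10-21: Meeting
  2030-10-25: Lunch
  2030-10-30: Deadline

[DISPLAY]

             October 2030            
Mo Tu We Th Fr Sa Su                 
    1  2  3*  4  5  6                
 7  8  9 10 11 12 13                 
14* 15 16 17* 18 19 20               
21* 22 23 24 25* 26 27               
28 29 30* 31                         
                                     
                                     
                                     
                                     
                                     
                                     


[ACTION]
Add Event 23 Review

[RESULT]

             October 2030            
Mo Tu We Th Fr Sa Su                 
    1  2  3*  4  5  6                
 7  8  9 10 11 12 13                 
14* 15 16 17* 18 19 20               
21* 22 23* 24 25* 26 27              
28 29 30* 31                         
                                     
                                     
                                     
                                     
                                     
                                     


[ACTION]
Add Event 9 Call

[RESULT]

             October 2030            
Mo Tu We Th Fr Sa Su                 
    1  2  3*  4  5  6                
 7  8  9* 10 11 12 13                
14* 15 16 17* 18 19 20               
21* 22 23* 24 25* 26 27              
28 29 30* 31                         
                                     
                                     
                                     
                                     
                                     
                                     


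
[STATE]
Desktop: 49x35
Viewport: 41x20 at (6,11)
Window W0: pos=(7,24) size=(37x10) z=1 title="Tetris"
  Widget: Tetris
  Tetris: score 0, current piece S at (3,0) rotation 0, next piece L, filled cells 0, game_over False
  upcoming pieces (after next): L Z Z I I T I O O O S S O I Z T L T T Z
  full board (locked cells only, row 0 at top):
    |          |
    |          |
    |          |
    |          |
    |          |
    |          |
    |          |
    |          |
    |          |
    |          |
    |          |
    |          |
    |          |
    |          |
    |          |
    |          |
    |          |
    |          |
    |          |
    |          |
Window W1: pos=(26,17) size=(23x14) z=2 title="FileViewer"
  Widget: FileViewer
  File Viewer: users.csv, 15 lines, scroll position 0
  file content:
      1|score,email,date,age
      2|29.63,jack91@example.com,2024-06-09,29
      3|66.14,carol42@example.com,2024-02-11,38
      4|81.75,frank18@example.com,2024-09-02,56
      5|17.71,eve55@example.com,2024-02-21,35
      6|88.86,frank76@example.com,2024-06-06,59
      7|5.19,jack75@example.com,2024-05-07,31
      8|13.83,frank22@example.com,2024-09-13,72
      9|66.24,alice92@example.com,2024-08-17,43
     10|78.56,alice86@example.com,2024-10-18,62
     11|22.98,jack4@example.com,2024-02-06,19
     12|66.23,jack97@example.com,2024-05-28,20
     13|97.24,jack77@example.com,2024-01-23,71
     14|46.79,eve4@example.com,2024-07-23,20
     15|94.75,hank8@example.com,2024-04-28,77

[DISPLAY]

                                         
                                         
                                         
                                         
                                         
                                         
                    ┏━━━━━━━━━━━━━━━━━━━━
                    ┃ FileViewer         
                    ┠────────────────────
                    ┃score,email,date,age
                    ┃29.63,jack91@example
                    ┃66.14,carol42@exampl
                    ┃81.75,frank18@exampl
 ┏━━━━━━━━━━━━━━━━━━┃17.71,eve55@example.
 ┃ Tetris           ┃88.86,frank76@exampl
 ┠──────────────────┃5.19,jack75@example.
 ┃          │Next:  ┃13.83,frank22@exampl
 ┃          │  ▒    ┃66.24,alice92@exampl
 ┃          │▒▒▒    ┃78.56,alice86@exampl
 ┃          │       ┗━━━━━━━━━━━━━━━━━━━━


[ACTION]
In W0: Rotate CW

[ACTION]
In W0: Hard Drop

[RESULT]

                                         
                                         
                                         
                                         
                                         
                                         
                    ┏━━━━━━━━━━━━━━━━━━━━
                    ┃ FileViewer         
                    ┠────────────────────
                    ┃score,email,date,age
                    ┃29.63,jack91@example
                    ┃66.14,carol42@exampl
                    ┃81.75,frank18@exampl
 ┏━━━━━━━━━━━━━━━━━━┃17.71,eve55@example.
 ┃ Tetris           ┃88.86,frank76@exampl
 ┠──────────────────┃5.19,jack75@example.
 ┃          │Next:  ┃13.83,frank22@exampl
 ┃          │  ▒    ┃66.24,alice92@exampl
 ┃          │▒▒▒    ┃78.56,alice86@exampl
 ┃   ░      │       ┗━━━━━━━━━━━━━━━━━━━━


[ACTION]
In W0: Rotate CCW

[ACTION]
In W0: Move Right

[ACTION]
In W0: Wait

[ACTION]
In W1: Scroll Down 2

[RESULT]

                                         
                                         
                                         
                                         
                                         
                                         
                    ┏━━━━━━━━━━━━━━━━━━━━
                    ┃ FileViewer         
                    ┠────────────────────
                    ┃66.14,carol42@exampl
                    ┃81.75,frank18@exampl
                    ┃17.71,eve55@example.
                    ┃88.86,frank76@exampl
 ┏━━━━━━━━━━━━━━━━━━┃5.19,jack75@example.
 ┃ Tetris           ┃13.83,frank22@exampl
 ┠──────────────────┃66.24,alice92@exampl
 ┃          │Next:  ┃78.56,alice86@exampl
 ┃          │  ▒    ┃22.98,jack4@example.
 ┃          │▒▒▒    ┃66.23,jack97@example
 ┃   ░      │       ┗━━━━━━━━━━━━━━━━━━━━


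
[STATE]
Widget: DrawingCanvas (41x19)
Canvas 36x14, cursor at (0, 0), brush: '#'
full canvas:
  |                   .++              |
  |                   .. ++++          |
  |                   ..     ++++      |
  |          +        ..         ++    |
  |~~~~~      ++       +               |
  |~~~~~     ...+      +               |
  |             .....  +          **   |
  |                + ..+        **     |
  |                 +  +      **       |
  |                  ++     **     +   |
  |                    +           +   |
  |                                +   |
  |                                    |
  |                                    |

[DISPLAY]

+                  .++                   
                   .. ++++               
                   ..     ++++           
          +        ..         ++         
~~~~~      ++       +                    
~~~~~     ...+      +                    
             .....  +          **        
                + ..+        **          
                 +  +      **            
                  ++     **     +        
                    +           +        
                                +        
                                         
                                         
                                         
                                         
                                         
                                         
                                         


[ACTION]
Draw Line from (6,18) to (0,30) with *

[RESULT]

+                  .++        *          
                   .. ++++  **           
                   ..     **++           
          +        ..   **    ++         
~~~~~      ++       + **                 
~~~~~     ...+      **                   
             .....**+          **        
                + ..+        **          
                 +  +      **            
                  ++     **     +        
                    +           +        
                                +        
                                         
                                         
                                         
                                         
                                         
                                         
                                         


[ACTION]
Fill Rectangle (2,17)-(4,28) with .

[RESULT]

+                  .++        *          
                   .. ++++  **           
                 ............+           
          +      ............ ++         
~~~~~      ++    ............            
~~~~~     ...+      **                   
             .....**+          **        
                + ..+        **          
                 +  +      **            
                  ++     **     +        
                    +           +        
                                +        
                                         
                                         
                                         
                                         
                                         
                                         
                                         


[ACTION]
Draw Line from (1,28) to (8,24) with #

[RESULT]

+                  .++        *          
                   .. ++++  #*           
                 ..........#.+           
          +      ..........#. ++         
~~~~~      ++    .........#..            
~~~~~     ...+      **    #              
             .....**+    #     **        
                + ..+    #   **          
                 +  +   #  **            
                  ++     **     +        
                    +           +        
                                +        
                                         
                                         
                                         
                                         
                                         
                                         
                                         


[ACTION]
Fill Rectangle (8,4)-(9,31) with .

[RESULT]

+                  .++        *          
                   .. ++++  #*           
                 ..........#.+           
          +      ..........#. ++         
~~~~~      ++    .........#..            
~~~~~     ...+      **    #              
             .....**+    #     **        
                + ..+    #   **          
    ............................         
    ............................+        
                    +           +        
                                +        
                                         
                                         
                                         
                                         
                                         
                                         
                                         


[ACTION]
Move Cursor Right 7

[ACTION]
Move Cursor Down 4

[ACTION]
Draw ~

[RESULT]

                   .++        *          
                   .. ++++  #*           
                 ..........#.+           
          +      ..........#. ++         
~~~~~  ~   ++    .........#..            
~~~~~     ...+      **    #              
             .....**+    #     **        
                + ..+    #   **          
    ............................         
    ............................+        
                    +           +        
                                +        
                                         
                                         
                                         
                                         
                                         
                                         
                                         


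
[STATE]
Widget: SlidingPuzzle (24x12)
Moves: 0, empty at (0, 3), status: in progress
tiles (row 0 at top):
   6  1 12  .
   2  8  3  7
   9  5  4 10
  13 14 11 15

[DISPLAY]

┌────┬────┬────┬────┐   
│  6 │  1 │ 12 │    │   
├────┼────┼────┼────┤   
│  2 │  8 │  3 │  7 │   
├────┼────┼────┼────┤   
│  9 │  5 │  4 │ 10 │   
├────┼────┼────┼────┤   
│ 13 │ 14 │ 11 │ 15 │   
└────┴────┴────┴────┘   
Moves: 0                
                        
                        


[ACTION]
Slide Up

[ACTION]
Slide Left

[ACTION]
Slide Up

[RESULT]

┌────┬────┬────┬────┐   
│  6 │  1 │ 12 │  7 │   
├────┼────┼────┼────┤   
│  2 │  8 │  3 │ 10 │   
├────┼────┼────┼────┤   
│  9 │  5 │  4 │    │   
├────┼────┼────┼────┤   
│ 13 │ 14 │ 11 │ 15 │   
└────┴────┴────┴────┘   
Moves: 2                
                        
                        


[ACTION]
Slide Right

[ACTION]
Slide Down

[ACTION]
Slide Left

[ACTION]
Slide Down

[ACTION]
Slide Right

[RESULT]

┌────┬────┬────┬────┐   
│  6 │  1 │    │ 12 │   
├────┼────┼────┼────┤   
│  2 │  8 │ 10 │  7 │   
├────┼────┼────┼────┤   
│  9 │  5 │  3 │  4 │   
├────┼────┼────┼────┤   
│ 13 │ 14 │ 11 │ 15 │   
└────┴────┴────┴────┘   
Moves: 7                
                        
                        


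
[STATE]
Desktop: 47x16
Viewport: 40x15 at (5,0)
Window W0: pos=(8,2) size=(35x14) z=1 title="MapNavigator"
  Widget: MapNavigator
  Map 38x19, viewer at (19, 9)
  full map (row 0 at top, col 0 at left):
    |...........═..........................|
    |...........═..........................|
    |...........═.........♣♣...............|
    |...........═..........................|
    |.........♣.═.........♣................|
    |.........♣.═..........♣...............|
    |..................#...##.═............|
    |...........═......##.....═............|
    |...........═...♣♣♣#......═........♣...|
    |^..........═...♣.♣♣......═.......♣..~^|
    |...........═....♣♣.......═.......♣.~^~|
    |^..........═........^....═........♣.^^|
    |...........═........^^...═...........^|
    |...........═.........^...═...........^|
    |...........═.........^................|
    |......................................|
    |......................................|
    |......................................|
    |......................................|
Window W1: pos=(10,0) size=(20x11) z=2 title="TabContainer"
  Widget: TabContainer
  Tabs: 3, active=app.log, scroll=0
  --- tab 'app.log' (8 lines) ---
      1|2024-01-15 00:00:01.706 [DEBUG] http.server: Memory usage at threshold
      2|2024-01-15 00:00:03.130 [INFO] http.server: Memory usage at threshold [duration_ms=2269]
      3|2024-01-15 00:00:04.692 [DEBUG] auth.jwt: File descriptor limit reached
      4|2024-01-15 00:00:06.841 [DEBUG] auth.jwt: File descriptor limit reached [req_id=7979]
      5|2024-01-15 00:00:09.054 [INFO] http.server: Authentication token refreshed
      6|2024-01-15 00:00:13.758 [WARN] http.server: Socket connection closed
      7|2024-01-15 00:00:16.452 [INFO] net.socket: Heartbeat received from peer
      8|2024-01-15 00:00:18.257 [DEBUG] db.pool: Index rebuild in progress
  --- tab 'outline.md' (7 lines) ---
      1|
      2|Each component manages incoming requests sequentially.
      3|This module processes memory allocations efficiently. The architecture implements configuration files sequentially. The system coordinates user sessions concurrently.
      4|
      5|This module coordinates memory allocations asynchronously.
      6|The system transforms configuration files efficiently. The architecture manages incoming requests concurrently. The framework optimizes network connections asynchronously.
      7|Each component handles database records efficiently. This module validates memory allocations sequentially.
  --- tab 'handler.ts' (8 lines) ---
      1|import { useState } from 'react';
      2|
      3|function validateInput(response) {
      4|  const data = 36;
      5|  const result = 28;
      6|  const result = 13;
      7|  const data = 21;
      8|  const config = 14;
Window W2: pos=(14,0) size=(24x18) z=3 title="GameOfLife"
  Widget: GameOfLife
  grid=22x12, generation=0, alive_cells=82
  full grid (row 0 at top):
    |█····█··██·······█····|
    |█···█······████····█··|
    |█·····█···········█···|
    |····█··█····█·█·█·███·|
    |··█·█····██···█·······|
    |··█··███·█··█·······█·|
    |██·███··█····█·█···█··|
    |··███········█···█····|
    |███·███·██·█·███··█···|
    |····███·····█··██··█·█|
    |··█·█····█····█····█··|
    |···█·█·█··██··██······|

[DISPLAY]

     ┏━━━┏━━━━━━━━━━━━━━━━━━━━━━┓       
     ┃ Ta┃ GameOfLife           ┃       
   ┏━┠───┠──────────────────────┨━━━━┓  
   ┃ ┃[ap┃Gen: 0                ┃    ┃  
   ┠─┃───┃█····█··██·······█····┃────┨  
   ┃.┃202┃█···█······████····█··┃....┃  
   ┃.┃202┃█·····█···········█···┃....┃  
   ┃.┃202┃····█··█····█·█·█·███·┃....┃  
   ┃.┃202┃··█·█····██···█·······┃....┃  
   ┃.┃202┃··█··███·█··█·······█·┃..♣.┃  
   ┃.┗━━━┃██·███··█····█·█···█··┃.♣..┃  
   ┃.....┃··███········█···█····┃.♣.~┃  
   ┃.....┃███·███·██·█·███··█···┃..♣.┃  
   ┃.....┃····███·····█··██··█·█┃....┃  
   ┃.....┃··█·█····█····█····█··┃....┃  


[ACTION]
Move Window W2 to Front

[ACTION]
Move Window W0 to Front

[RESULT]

     ┏━━━┏━━━━━━━━━━━━━━━━━━━━━━┓       
     ┃ Ta┃ GameOfLife           ┃       
   ┏━━━━━━━━━━━━━━━━━━━━━━━━━━━━━━━━━┓  
   ┃ MapNavigator                    ┃  
   ┠─────────────────────────────────┨  
   ┃......♣.═.........♣..............┃  
   ┃......♣.═..........♣.............┃  
   ┃...............#...##.═..........┃  
   ┃........═......##.....═..........┃  
   ┃........═...♣♣♣#......═........♣.┃  
   ┃........═...♣.♣♣@.....═.......♣..┃  
   ┃........═....♣♣.......═.......♣.~┃  
   ┃........═........^....═........♣.┃  
   ┃........═........^^...═..........┃  
   ┃........═.........^...═..........┃  


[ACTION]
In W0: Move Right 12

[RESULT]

     ┏━━━┏━━━━━━━━━━━━━━━━━━━━━━┓       
     ┃ Ta┃ GameOfLife           ┃       
   ┏━━━━━━━━━━━━━━━━━━━━━━━━━━━━━━━━━┓  
   ┃ MapNavigator                    ┃  
   ┠─────────────────────────────────┨  
   ┃......♣................          ┃  
   ┃.......♣...............          ┃  
   ┃...#...##.═............          ┃  
   ┃...##.....═............          ┃  
   ┃♣♣♣#......═........♣...          ┃  
   ┃♣.♣♣......═.....@.♣..~^          ┃  
   ┃.♣♣.......═.......♣.~^~          ┃  
   ┃.....^....═........♣.^^          ┃  
   ┃.....^^...═...........^          ┃  
   ┃......^...═...........^          ┃  


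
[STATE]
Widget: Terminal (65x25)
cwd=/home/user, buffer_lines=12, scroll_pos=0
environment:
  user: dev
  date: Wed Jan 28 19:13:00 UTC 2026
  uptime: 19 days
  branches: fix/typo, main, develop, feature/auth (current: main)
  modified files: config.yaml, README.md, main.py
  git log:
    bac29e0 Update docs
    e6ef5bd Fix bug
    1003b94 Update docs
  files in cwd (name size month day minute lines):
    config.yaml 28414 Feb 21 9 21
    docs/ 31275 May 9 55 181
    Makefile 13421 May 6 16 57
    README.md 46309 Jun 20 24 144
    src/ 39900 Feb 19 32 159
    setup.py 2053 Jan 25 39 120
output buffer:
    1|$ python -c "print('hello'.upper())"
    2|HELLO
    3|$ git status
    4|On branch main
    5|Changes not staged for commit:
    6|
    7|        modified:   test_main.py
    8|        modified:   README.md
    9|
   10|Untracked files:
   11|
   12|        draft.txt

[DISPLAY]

$ python -c "print('hello'.upper())"                             
HELLO                                                            
$ git status                                                     
On branch main                                                   
Changes not staged for commit:                                   
                                                                 
        modified:   test_main.py                                 
        modified:   README.md                                    
                                                                 
Untracked files:                                                 
                                                                 
        draft.txt                                                
$ █                                                              
                                                                 
                                                                 
                                                                 
                                                                 
                                                                 
                                                                 
                                                                 
                                                                 
                                                                 
                                                                 
                                                                 
                                                                 


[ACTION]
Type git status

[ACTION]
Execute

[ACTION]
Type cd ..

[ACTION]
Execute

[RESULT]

$ python -c "print('hello'.upper())"                             
HELLO                                                            
$ git status                                                     
On branch main                                                   
Changes not staged for commit:                                   
                                                                 
        modified:   test_main.py                                 
        modified:   README.md                                    
                                                                 
Untracked files:                                                 
                                                                 
        draft.txt                                                
$ git status                                                     
On branch main                                                   
Changes not staged for commit:                                   
                                                                 
        modified:   config.yaml                                  
        modified:   README.md                                    
        modified:   main.py                                      
$ cd ..                                                          
                                                                 
$ █                                                              
                                                                 
                                                                 
                                                                 


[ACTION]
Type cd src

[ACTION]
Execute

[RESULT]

$ python -c "print('hello'.upper())"                             
HELLO                                                            
$ git status                                                     
On branch main                                                   
Changes not staged for commit:                                   
                                                                 
        modified:   test_main.py                                 
        modified:   README.md                                    
                                                                 
Untracked files:                                                 
                                                                 
        draft.txt                                                
$ git status                                                     
On branch main                                                   
Changes not staged for commit:                                   
                                                                 
        modified:   config.yaml                                  
        modified:   README.md                                    
        modified:   main.py                                      
$ cd ..                                                          
                                                                 
$ cd src                                                         
                                                                 
$ █                                                              
                                                                 


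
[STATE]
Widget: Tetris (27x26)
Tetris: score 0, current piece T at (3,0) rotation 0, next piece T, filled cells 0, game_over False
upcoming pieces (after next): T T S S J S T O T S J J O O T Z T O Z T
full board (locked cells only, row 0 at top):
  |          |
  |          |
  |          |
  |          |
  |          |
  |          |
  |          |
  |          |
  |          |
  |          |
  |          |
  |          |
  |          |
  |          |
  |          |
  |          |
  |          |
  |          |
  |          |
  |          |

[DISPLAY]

    ▒     │Next:           
   ▒▒▒    │ ▒              
          │▒▒▒             
          │                
          │                
          │                
          │Score:          
          │0               
          │                
          │                
          │                
          │                
          │                
          │                
          │                
          │                
          │                
          │                
          │                
          │                
          │                
          │                
          │                
          │                
          │                
          │                


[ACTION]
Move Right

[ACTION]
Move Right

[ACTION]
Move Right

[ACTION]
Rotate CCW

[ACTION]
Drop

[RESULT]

          │Next:           
       ▒  │ ▒              
      ▒▒  │▒▒▒             
       ▒  │                
          │                
          │                
          │Score:          
          │0               
          │                
          │                
          │                
          │                
          │                
          │                
          │                
          │                
          │                
          │                
          │                
          │                
          │                
          │                
          │                
          │                
          │                
          │                


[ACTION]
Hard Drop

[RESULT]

    ▒     │Next:           
   ▒▒▒    │ ▒              
          │▒▒▒             
          │                
          │                
          │                
          │Score:          
          │0               
          │                
          │                
          │                
          │                
          │                
          │                
          │                
          │                
          │                
       ▒  │                
      ▒▒  │                
       ▒  │                
          │                
          │                
          │                
          │                
          │                
          │                


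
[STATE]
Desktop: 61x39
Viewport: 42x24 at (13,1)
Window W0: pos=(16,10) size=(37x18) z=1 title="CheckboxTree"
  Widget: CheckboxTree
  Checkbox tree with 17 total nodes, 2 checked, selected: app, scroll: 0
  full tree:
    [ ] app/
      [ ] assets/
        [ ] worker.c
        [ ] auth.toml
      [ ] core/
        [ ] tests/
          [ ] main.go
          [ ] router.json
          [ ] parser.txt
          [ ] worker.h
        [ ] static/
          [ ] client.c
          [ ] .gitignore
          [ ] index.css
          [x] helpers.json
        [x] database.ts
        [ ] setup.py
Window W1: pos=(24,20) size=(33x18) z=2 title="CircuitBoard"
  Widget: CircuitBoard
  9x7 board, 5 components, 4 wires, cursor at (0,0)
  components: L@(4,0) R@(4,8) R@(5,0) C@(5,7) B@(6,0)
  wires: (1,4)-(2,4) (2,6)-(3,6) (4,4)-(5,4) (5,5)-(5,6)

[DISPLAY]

                                          
                                          
                                          
                                          
                                          
                                          
                                          
                                          
                                          
   ┏━━━━━━━━━━━━━━━━━━━━━━━━━━━━━━━━━━━┓  
   ┃ CheckboxTree                      ┃  
   ┠───────────────────────────────────┨  
   ┃>[-] app/                          ┃  
   ┃   [ ] assets/                     ┃  
   ┃     [ ] worker.c                  ┃  
   ┃     [ ] auth.toml                 ┃  
   ┃   [-] core/                       ┃  
   ┃     [ ] tests/                    ┃  
   ┃       [ ] main.go                 ┃  
   ┃       ┏━━━━━━━━━━━━━━━━━━━━━━━━━━━━━━
   ┃       ┃ CircuitBoard                 
   ┃       ┠──────────────────────────────
   ┃     [-┃   0 1 2 3 4 5 6 7 8          
   ┃       ┃0  [.]                        


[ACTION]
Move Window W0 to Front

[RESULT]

                                          
                                          
                                          
                                          
                                          
                                          
                                          
                                          
                                          
   ┏━━━━━━━━━━━━━━━━━━━━━━━━━━━━━━━━━━━┓  
   ┃ CheckboxTree                      ┃  
   ┠───────────────────────────────────┨  
   ┃>[-] app/                          ┃  
   ┃   [ ] assets/                     ┃  
   ┃     [ ] worker.c                  ┃  
   ┃     [ ] auth.toml                 ┃  
   ┃   [-] core/                       ┃  
   ┃     [ ] tests/                    ┃  
   ┃       [ ] main.go                 ┃  
   ┃       [ ] router.json             ┃━━
   ┃       [ ] parser.txt              ┃  
   ┃       [ ] worker.h                ┃──
   ┃     [-] static/                   ┃  
   ┃       [ ] client.c                ┃  


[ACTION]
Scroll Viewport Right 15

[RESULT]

                                          
                                          
                                          
                                          
                                          
                                          
                                          
                                          
                                          
━━━━━━━━━━━━━━━━━━━━━━━━━━━━━━━━━┓        
heckboxTree                      ┃        
─────────────────────────────────┨        
-] app/                          ┃        
 [ ] assets/                     ┃        
   [ ] worker.c                  ┃        
   [ ] auth.toml                 ┃        
 [-] core/                       ┃        
   [ ] tests/                    ┃        
     [ ] main.go                 ┃        
     [ ] router.json             ┃━━━┓    
     [ ] parser.txt              ┃   ┃    
     [ ] worker.h                ┃───┨    
   [-] static/                   ┃   ┃    
     [ ] client.c                ┃   ┃    


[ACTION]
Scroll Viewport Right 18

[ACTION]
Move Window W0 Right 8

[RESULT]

                                          
                                          
                                          
                                          
                                          
                                          
                                          
                                          
                                          
     ┏━━━━━━━━━━━━━━━━━━━━━━━━━━━━━━━━━━━┓
     ┃ CheckboxTree                      ┃
     ┠───────────────────────────────────┨
     ┃>[-] app/                          ┃
     ┃   [ ] assets/                     ┃
     ┃     [ ] worker.c                  ┃
     ┃     [ ] auth.toml                 ┃
     ┃   [-] core/                       ┃
     ┃     [ ] tests/                    ┃
     ┃       [ ] main.go                 ┃
     ┃       [ ] router.json             ┃
     ┃       [ ] parser.txt              ┃
     ┃       [ ] worker.h                ┃
     ┃     [-] static/                   ┃
     ┃       [ ] client.c                ┃
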